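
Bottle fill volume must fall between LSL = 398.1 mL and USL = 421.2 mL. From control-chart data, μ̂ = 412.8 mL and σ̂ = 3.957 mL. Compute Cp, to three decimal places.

Cp = (USL − LSL) / (6σ̂) = (421.2 − 398.1) / (6 × 3.957) = 23.1000 / 23.7420 = 0.9730

0.973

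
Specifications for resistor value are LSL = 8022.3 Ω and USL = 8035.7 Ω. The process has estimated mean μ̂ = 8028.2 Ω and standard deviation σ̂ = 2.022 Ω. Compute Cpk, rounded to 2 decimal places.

0.97

Cpu = (USL − μ̂) / (3σ̂) = (8035.7 − 8028.2) / (3 × 2.022) = 1.2364; Cpl = (μ̂ − LSL) / (3σ̂) = (8028.2 − 8022.3) / (3 × 2.022) = 0.9726; Cpk = min(Cpu, Cpl) = 0.9726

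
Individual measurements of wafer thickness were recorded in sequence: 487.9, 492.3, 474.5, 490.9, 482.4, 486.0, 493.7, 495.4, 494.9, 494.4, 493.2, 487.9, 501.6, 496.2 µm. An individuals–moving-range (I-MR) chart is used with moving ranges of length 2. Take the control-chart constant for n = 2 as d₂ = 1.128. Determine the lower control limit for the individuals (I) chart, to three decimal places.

473.070

X̄ = (487.9 + 492.3 + 474.5 + 490.9 + 482.4 + 486.0 + 493.7 + 495.4 + 494.9 + 494.4 + 493.2 + 487.9 + 501.6 + 496.2) / 14 = 490.8071
Moving ranges: 4.4, 17.8, 16.4, 8.5, 3.6, 7.7, 1.7, 0.5, 0.5, 1.2, 5.3, 13.7, 5.4; M̄R̄ = 86.7000 / 13 = 6.6692
LCL = X̄ − 3·M̄R̄/d₂ = 490.8071 − 3 × 6.6692 / 1.128 = 473.0698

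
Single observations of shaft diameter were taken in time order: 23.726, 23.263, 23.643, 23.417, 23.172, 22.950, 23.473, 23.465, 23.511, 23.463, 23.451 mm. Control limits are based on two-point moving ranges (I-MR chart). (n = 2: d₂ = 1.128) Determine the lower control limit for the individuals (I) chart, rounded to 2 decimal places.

22.83

X̄ = (23.726 + 23.263 + 23.643 + 23.417 + 23.172 + 22.950 + 23.473 + 23.465 + 23.511 + 23.463 + 23.451) / 11 = 23.4122
Moving ranges: 0.463, 0.380, 0.226, 0.245, 0.222, 0.523, 0.008, 0.046, 0.048, 0.012; M̄R̄ = 2.1730 / 10 = 0.2173
LCL = X̄ − 3·M̄R̄/d₂ = 23.4122 − 3 × 0.2173 / 1.128 = 22.8343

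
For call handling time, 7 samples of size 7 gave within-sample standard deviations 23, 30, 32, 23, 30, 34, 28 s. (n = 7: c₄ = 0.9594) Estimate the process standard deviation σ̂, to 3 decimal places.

s̄ = (23 + 30 + 32 + 23 + 30 + 34 + 28) / 7 = 28.5714
σ̂ = s̄ / c₄ = 28.5714 / 0.9594 = 29.7805

29.781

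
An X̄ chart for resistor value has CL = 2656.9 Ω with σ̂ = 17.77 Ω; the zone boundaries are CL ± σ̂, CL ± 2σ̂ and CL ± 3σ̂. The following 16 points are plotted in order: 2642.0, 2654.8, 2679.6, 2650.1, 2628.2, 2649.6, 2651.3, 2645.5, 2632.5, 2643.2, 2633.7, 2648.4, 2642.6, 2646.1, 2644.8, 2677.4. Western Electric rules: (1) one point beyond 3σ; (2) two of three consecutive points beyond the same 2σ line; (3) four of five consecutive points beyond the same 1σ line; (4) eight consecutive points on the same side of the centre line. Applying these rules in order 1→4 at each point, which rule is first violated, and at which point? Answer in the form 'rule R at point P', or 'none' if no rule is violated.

rule 4 at point 11

Zone of each point (C = within 1σ̂, B = 1σ̂–2σ̂, A = 2σ̂–3σ̂, * = beyond 3σ̂; sign = side of CL): 1:-C, 2:-C, 3:+B, 4:-C, 5:-B, 6:-C, 7:-C, 8:-C, 9:-B, 10:-C, 11:-B, 12:-C, 13:-C, 14:-C, 15:-C, 16:+B
Rule 4 (eight consecutive points on the same side of the centre line) is satisfied at point 11.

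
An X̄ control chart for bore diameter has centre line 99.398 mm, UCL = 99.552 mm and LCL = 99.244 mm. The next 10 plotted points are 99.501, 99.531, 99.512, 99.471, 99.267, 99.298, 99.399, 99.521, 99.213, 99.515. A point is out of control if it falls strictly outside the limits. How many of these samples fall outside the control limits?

Compare each point to [99.244, 99.552]: sample 9 = 99.213 < LCL.

1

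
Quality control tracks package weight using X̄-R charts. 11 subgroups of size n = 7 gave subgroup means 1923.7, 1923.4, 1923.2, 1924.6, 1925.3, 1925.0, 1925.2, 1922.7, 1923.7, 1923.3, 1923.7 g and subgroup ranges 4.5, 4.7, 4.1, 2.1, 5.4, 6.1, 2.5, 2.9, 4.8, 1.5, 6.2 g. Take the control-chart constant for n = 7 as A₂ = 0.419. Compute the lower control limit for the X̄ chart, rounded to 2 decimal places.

1922.28

X̄̄ = (1923.7 + 1923.4 + 1923.2 + 1924.6 + 1925.3 + 1925.0 + 1925.2 + 1922.7 + 1923.7 + 1923.3 + 1923.7) / 11 = 21163.8000 / 11 = 1923.9818
R̄ = (4.5 + 4.7 + 4.1 + 2.1 + 5.4 + 6.1 + 2.5 + 2.9 + 4.8 + 1.5 + 6.2) / 11 = 44.8000 / 11 = 4.0727
LCL = X̄̄ − A₂·R̄ = 1923.9818 − 0.419 × 4.0727 = 1922.2753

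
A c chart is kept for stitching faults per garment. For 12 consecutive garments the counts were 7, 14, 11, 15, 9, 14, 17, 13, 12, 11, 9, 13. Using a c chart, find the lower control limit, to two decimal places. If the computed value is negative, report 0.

1.66

c̄ = (7 + 14 + 11 + 15 + 9 + 14 + 17 + 13 + 12 + 11 + 9 + 13) / 12 = 145 / 12 = 12.0833
LCL = c̄ − 3√c̄ = 12.0833 − 3 × 3.4761 = 1.6550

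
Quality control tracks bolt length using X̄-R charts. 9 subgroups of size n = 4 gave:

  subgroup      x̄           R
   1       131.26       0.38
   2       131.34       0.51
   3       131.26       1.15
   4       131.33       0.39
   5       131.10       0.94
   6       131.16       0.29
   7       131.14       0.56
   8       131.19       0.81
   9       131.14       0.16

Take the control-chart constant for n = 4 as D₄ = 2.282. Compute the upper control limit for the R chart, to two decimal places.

1.32

R̄ = (0.38 + 0.51 + 1.15 + 0.39 + 0.94 + 0.29 + 0.56 + 0.81 + 0.16) / 9 = 5.1900 / 9 = 0.5767
UCL_R = D₄·R̄ = 2.282 × 0.5767 = 1.3160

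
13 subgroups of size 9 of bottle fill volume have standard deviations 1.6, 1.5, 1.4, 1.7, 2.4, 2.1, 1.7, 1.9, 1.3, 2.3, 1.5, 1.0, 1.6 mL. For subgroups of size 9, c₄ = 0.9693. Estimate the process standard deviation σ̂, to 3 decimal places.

s̄ = (1.6 + 1.5 + 1.4 + 1.7 + 2.4 + 2.1 + 1.7 + 1.9 + 1.3 + 2.3 + 1.5 + 1.0 + 1.6) / 13 = 1.6923
σ̂ = s̄ / c₄ = 1.6923 / 0.9693 = 1.7459

1.746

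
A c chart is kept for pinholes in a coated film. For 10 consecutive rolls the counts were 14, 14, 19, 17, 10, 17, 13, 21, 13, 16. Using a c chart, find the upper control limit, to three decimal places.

27.173

c̄ = (14 + 14 + 19 + 17 + 10 + 17 + 13 + 21 + 13 + 16) / 10 = 154 / 10 = 15.4000
UCL = c̄ + 3√c̄ = 15.4000 + 3 × √15.4000 = 15.4000 + 3 × 3.9243 = 27.1729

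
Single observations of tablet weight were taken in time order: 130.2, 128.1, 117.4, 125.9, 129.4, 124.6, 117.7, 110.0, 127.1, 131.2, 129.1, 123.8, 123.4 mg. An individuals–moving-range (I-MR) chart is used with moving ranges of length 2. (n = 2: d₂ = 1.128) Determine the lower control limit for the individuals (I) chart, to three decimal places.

X̄ = (130.2 + 128.1 + 117.4 + 125.9 + 129.4 + 124.6 + 117.7 + 110.0 + 127.1 + 131.2 + 129.1 + 123.8 + 123.4) / 13 = 124.4538
Moving ranges: 2.1, 10.7, 8.5, 3.5, 4.8, 6.9, 7.7, 17.1, 4.1, 2.1, 5.3, 0.4; M̄R̄ = 73.2000 / 12 = 6.1000
LCL = X̄ − 3·M̄R̄/d₂ = 124.4538 − 3 × 6.1000 / 1.128 = 108.2304

108.230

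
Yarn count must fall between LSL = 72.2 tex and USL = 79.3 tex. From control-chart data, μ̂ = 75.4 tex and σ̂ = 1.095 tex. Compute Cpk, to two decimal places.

0.97

Cpu = (USL − μ̂) / (3σ̂) = (79.3 − 75.4) / (3 × 1.095) = 1.1872; Cpl = (μ̂ − LSL) / (3σ̂) = (75.4 − 72.2) / (3 × 1.095) = 0.9741; Cpk = min(Cpu, Cpl) = 0.9741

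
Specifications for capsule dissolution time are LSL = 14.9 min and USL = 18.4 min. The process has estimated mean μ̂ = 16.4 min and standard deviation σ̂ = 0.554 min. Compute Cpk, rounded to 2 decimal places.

0.90

Cpu = (USL − μ̂) / (3σ̂) = (18.4 − 16.4) / (3 × 0.554) = 1.2034; Cpl = (μ̂ − LSL) / (3σ̂) = (16.4 − 14.9) / (3 × 0.554) = 0.9025; Cpk = min(Cpu, Cpl) = 0.9025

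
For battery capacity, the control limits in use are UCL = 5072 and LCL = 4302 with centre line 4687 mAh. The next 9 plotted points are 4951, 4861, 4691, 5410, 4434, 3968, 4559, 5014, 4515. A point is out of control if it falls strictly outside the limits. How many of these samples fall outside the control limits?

Compare each point to [4302, 5072]: sample 4 = 5410 > UCL; sample 6 = 3968 < LCL.

2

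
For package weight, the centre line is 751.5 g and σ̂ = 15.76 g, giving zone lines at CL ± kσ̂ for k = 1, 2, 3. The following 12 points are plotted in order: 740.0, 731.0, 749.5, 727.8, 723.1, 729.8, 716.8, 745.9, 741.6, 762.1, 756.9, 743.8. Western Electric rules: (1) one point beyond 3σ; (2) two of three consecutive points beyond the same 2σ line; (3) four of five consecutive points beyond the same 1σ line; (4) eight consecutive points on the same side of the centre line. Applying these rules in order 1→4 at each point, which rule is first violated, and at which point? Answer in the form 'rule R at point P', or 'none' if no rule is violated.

Zone of each point (C = within 1σ̂, B = 1σ̂–2σ̂, A = 2σ̂–3σ̂, * = beyond 3σ̂; sign = side of CL): 1:-C, 2:-B, 3:-C, 4:-B, 5:-B, 6:-B, 7:-A, 8:-C, 9:-C, 10:+C, 11:+C, 12:-C
Rule 3 (four of five consecutive points beyond the same 1σ limit) is satisfied at point 6.

rule 3 at point 6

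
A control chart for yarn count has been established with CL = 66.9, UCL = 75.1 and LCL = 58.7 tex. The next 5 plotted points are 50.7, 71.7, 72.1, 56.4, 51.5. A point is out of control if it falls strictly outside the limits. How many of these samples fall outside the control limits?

Compare each point to [58.7, 75.1]: sample 1 = 50.7 < LCL; sample 4 = 56.4 < LCL; sample 5 = 51.5 < LCL.

3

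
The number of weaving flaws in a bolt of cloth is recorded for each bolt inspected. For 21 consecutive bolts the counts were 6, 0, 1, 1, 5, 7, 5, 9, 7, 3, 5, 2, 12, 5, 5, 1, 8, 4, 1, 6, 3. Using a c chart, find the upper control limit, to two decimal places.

10.99

c̄ = (6 + 0 + 1 + 1 + 5 + 7 + 5 + 9 + 7 + 3 + 5 + 2 + 12 + 5 + 5 + 1 + 8 + 4 + 1 + 6 + 3) / 21 = 96 / 21 = 4.5714
UCL = c̄ + 3√c̄ = 4.5714 + 3 × √4.5714 = 4.5714 + 3 × 2.1381 = 10.9857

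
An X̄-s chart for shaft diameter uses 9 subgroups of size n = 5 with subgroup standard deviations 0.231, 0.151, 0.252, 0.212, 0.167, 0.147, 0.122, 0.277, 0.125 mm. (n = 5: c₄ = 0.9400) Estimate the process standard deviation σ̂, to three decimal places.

0.199

s̄ = (0.231 + 0.151 + 0.252 + 0.212 + 0.167 + 0.147 + 0.122 + 0.277 + 0.125) / 9 = 0.1871
σ̂ = s̄ / c₄ = 0.1871 / 0.9400 = 0.1991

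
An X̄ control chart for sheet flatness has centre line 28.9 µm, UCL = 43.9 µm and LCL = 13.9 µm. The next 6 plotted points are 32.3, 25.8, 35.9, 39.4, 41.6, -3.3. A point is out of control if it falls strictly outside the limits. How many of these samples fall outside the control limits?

Compare each point to [13.9, 43.9]: sample 6 = -3.3 < LCL.

1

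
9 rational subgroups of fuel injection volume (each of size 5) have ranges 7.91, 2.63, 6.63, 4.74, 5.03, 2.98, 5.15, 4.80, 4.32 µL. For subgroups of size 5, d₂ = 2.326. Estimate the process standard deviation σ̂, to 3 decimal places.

2.111

R̄ = (7.91 + 2.63 + 6.63 + 4.74 + 5.03 + 2.98 + 5.15 + 4.80 + 4.32) / 9 = 4.9100
σ̂ = R̄ / d₂ = 4.9100 / 2.326 = 2.1109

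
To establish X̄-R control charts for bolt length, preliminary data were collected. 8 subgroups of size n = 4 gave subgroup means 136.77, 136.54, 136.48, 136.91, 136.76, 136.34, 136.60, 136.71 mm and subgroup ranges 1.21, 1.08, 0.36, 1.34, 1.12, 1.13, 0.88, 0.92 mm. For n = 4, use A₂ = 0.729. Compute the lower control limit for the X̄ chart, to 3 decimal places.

X̄̄ = (136.77 + 136.54 + 136.48 + 136.91 + 136.76 + 136.34 + 136.60 + 136.71) / 8 = 1093.1100 / 8 = 136.6387
R̄ = (1.21 + 1.08 + 0.36 + 1.34 + 1.12 + 1.13 + 0.88 + 0.92) / 8 = 8.0400 / 8 = 1.0050
LCL = X̄̄ − A₂·R̄ = 136.6387 − 0.729 × 1.0050 = 135.9061

135.906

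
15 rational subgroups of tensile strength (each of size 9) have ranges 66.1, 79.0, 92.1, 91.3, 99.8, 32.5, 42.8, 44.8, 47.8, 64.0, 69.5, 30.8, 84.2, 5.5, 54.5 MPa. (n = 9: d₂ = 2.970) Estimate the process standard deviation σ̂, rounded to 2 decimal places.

R̄ = (66.1 + 79.0 + 92.1 + 91.3 + 99.8 + 32.5 + 42.8 + 44.8 + 47.8 + 64.0 + 69.5 + 30.8 + 84.2 + 5.5 + 54.5) / 15 = 60.3133
σ̂ = R̄ / d₂ = 60.3133 / 2.970 = 20.3075

20.31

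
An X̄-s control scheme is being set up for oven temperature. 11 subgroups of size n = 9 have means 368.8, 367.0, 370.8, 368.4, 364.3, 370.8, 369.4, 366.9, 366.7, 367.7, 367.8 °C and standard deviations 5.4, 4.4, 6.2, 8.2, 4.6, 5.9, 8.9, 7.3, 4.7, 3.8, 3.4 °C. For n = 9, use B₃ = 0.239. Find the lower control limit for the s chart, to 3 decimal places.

1.364

s̄ = (5.4 + 4.4 + 6.2 + 8.2 + 4.6 + 5.9 + 8.9 + 7.3 + 4.7 + 3.8 + 3.4) / 11 = 5.7091
LCL_s = B₃·s̄ = 0.239 × 5.7091 = 1.3645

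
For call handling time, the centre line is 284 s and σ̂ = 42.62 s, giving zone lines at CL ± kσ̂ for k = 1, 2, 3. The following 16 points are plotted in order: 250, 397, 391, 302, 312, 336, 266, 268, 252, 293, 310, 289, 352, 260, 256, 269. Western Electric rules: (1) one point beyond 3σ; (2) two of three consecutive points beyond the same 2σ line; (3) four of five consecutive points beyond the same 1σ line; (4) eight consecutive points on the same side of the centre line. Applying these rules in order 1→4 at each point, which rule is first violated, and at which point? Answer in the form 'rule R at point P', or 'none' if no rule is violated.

rule 2 at point 3

Zone of each point (C = within 1σ̂, B = 1σ̂–2σ̂, A = 2σ̂–3σ̂, * = beyond 3σ̂; sign = side of CL): 1:-C, 2:+A, 3:+A, 4:+C, 5:+C, 6:+B, 7:-C, 8:-C, 9:-C, 10:+C, 11:+C, 12:+C, 13:+B, 14:-C, 15:-C, 16:-C
Rule 2 (two of three consecutive points beyond the same 2σ limit) is satisfied at point 3.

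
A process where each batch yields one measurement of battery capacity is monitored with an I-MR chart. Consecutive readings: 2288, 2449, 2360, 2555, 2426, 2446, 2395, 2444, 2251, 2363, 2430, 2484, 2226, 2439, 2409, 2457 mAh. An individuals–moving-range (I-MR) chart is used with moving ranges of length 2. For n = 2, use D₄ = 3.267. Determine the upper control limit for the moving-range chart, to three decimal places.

Moving ranges: 161, 89, 195, 129, 20, 51, 49, 193, 112, 67, 54, 258, 213, 30, 48; M̄R̄ = 1669.0000 / 15 = 111.2667
UCL_MR = D₄·M̄R̄ = 3.267 × 111.2667 = 363.5082

363.508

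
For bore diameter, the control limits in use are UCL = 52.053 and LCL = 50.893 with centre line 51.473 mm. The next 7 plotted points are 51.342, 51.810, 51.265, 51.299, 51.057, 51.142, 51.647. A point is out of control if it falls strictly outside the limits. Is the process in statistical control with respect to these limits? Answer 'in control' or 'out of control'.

All 7 points lie within [50.893, 52.053].

in control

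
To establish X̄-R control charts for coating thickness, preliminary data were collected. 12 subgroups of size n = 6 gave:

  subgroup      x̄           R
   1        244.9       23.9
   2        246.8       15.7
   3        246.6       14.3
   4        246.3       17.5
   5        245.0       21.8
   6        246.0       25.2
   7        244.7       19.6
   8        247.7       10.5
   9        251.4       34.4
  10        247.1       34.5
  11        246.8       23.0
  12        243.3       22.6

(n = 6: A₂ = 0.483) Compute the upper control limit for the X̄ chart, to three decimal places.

256.969

X̄̄ = (244.9 + 246.8 + 246.6 + 246.3 + 245.0 + 246.0 + 244.7 + 247.7 + 251.4 + 247.1 + 246.8 + 243.3) / 12 = 2956.6000 / 12 = 246.3833
R̄ = (23.9 + 15.7 + 14.3 + 17.5 + 21.8 + 25.2 + 19.6 + 10.5 + 34.4 + 34.5 + 23.0 + 22.6) / 12 = 263.0000 / 12 = 21.9167
UCL = X̄̄ + A₂·R̄ = 246.3833 + 0.483 × 21.9167 = 256.9691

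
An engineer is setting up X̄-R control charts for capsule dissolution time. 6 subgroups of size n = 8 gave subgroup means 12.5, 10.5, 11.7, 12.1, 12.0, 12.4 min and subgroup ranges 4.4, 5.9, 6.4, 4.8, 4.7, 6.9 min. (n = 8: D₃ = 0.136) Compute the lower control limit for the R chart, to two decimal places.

R̄ = (4.4 + 5.9 + 6.4 + 4.8 + 4.7 + 6.9) / 6 = 33.1000 / 6 = 5.5167
LCL_R = D₃·R̄ = 0.136 × 5.5167 = 0.7503

0.75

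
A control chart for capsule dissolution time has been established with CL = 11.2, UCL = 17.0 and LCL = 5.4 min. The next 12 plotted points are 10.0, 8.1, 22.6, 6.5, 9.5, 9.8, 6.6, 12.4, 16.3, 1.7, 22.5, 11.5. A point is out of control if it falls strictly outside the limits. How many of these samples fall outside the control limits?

3

Compare each point to [5.4, 17.0]: sample 3 = 22.6 > UCL; sample 10 = 1.7 < LCL; sample 11 = 22.5 > UCL.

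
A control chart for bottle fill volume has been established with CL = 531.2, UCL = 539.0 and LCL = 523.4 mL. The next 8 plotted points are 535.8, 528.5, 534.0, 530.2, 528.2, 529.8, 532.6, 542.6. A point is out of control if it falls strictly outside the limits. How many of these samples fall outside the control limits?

Compare each point to [523.4, 539.0]: sample 8 = 542.6 > UCL.

1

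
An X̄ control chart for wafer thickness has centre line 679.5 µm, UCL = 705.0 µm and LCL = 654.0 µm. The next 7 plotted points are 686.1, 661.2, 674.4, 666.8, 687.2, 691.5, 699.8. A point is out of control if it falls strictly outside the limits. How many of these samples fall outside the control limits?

All 7 points lie within [654.0, 705.0].

0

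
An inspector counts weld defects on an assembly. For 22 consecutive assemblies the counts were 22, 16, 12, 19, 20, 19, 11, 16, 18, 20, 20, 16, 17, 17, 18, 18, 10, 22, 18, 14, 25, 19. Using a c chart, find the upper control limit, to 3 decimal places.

30.173

c̄ = (22 + 16 + 12 + 19 + 20 + 19 + 11 + 16 + 18 + 20 + 20 + 16 + 17 + 17 + 18 + 18 + 10 + 22 + 18 + 14 + 25 + 19) / 22 = 387 / 22 = 17.5909
UCL = c̄ + 3√c̄ = 17.5909 + 3 × √17.5909 = 17.5909 + 3 × 4.1942 = 30.1734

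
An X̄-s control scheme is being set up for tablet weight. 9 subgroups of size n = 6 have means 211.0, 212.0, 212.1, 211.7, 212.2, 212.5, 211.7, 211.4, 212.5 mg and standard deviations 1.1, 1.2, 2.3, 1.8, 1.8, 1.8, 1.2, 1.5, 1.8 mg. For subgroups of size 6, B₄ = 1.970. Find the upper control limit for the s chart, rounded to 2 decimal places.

s̄ = (1.1 + 1.2 + 2.3 + 1.8 + 1.8 + 1.8 + 1.2 + 1.5 + 1.8) / 9 = 1.6111
UCL_s = B₄·s̄ = 1.970 × 1.6111 = 3.1739

3.17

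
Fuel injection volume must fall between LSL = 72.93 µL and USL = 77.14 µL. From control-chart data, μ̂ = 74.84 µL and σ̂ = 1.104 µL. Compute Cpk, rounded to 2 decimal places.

Cpu = (USL − μ̂) / (3σ̂) = (77.14 − 74.84) / (3 × 1.104) = 0.6944; Cpl = (μ̂ − LSL) / (3σ̂) = (74.84 − 72.93) / (3 × 1.104) = 0.5767; Cpk = min(Cpu, Cpl) = 0.5767

0.58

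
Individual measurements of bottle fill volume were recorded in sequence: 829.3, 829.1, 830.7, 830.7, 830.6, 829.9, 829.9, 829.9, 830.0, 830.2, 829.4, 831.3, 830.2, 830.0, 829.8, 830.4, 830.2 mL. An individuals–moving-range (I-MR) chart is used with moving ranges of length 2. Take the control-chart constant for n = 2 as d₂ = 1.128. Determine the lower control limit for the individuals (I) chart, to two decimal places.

X̄ = (829.3 + 829.1 + 830.7 + 830.7 + 830.6 + 829.9 + 829.9 + 829.9 + 830.0 + 830.2 + 829.4 + 831.3 + 830.2 + 830.0 + 829.8 + 830.4 + 830.2) / 17 = 830.0941
Moving ranges: 0.2, 1.6, 0.0, 0.1, 0.7, 0.0, 0.0, 0.1, 0.2, 0.8, 1.9, 1.1, 0.2, 0.2, 0.6, 0.2; M̄R̄ = 7.9000 / 16 = 0.4938
LCL = X̄ − 3·M̄R̄/d₂ = 830.0941 − 3 × 0.4938 / 1.128 = 828.7810

828.78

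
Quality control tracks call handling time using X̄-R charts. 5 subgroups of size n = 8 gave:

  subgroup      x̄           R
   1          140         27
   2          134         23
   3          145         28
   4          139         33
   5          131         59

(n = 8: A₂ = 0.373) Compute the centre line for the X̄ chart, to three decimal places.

137.800

X̄̄ = (140 + 134 + 145 + 139 + 131) / 5 = 689.0000 / 5 = 137.8000
CL = X̄̄ = 137.8000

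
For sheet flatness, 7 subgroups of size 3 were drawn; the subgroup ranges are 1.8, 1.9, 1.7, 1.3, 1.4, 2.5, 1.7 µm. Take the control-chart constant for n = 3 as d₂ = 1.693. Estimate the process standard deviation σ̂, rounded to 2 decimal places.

1.04

R̄ = (1.8 + 1.9 + 1.7 + 1.3 + 1.4 + 2.5 + 1.7) / 7 = 1.7571
σ̂ = R̄ / d₂ = 1.7571 / 1.693 = 1.0379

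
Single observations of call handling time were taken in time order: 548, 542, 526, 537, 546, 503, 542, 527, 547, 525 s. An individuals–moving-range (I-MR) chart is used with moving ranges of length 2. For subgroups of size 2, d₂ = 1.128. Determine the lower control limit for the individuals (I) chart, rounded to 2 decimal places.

480.81

X̄ = (548 + 542 + 526 + 537 + 546 + 503 + 542 + 527 + 547 + 525) / 10 = 534.3000
Moving ranges: 6, 16, 11, 9, 43, 39, 15, 20, 22; M̄R̄ = 181.0000 / 9 = 20.1111
LCL = X̄ − 3·M̄R̄/d₂ = 534.3000 − 3 × 20.1111 / 1.128 = 480.8130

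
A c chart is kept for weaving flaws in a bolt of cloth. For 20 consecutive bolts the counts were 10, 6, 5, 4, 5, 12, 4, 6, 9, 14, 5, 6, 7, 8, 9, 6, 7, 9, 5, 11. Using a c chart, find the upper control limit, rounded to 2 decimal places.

c̄ = (10 + 6 + 5 + 4 + 5 + 12 + 4 + 6 + 9 + 14 + 5 + 6 + 7 + 8 + 9 + 6 + 7 + 9 + 5 + 11) / 20 = 148 / 20 = 7.4000
UCL = c̄ + 3√c̄ = 7.4000 + 3 × √7.4000 = 7.4000 + 3 × 2.7203 = 15.5609

15.56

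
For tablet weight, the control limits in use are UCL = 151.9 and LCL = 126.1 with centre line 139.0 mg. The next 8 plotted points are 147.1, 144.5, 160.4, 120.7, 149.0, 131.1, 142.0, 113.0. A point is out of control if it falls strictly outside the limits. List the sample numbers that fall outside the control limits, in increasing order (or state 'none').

3, 4, 8

Compare each point to [126.1, 151.9]: sample 3 = 160.4 > UCL; sample 4 = 120.7 < LCL; sample 8 = 113.0 < LCL.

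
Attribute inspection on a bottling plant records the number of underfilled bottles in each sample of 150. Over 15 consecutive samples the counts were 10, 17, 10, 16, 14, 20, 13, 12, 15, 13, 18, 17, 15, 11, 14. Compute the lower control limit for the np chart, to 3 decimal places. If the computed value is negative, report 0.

3.532

p̄ = Σdᵢ / (k·n) = 215 / (15 × 150) = 0.09556
LCL = np̄ − 3·√(np̄(1−p̄)) = 14.3333 − 3 × 3.6005 = 3.5318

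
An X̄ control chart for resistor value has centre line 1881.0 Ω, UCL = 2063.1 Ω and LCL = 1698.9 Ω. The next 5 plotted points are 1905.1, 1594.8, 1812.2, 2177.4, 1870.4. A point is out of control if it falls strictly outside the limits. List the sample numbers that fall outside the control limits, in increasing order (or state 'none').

Compare each point to [1698.9, 2063.1]: sample 2 = 1594.8 < LCL; sample 4 = 2177.4 > UCL.

2, 4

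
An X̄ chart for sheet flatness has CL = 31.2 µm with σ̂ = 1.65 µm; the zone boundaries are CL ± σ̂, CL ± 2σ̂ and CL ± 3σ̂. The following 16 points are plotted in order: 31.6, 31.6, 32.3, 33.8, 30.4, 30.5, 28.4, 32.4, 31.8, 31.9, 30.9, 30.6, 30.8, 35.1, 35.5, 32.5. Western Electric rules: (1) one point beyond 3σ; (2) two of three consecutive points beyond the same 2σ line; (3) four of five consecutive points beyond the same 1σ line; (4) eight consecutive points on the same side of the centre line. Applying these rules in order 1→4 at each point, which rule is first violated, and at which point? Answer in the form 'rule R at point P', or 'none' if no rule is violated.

Zone of each point (C = within 1σ̂, B = 1σ̂–2σ̂, A = 2σ̂–3σ̂, * = beyond 3σ̂; sign = side of CL): 1:+C, 2:+C, 3:+C, 4:+B, 5:-C, 6:-C, 7:-B, 8:+C, 9:+C, 10:+C, 11:-C, 12:-C, 13:-C, 14:+A, 15:+A, 16:+C
Rule 2 (two of three consecutive points beyond the same 2σ limit) is satisfied at point 15.

rule 2 at point 15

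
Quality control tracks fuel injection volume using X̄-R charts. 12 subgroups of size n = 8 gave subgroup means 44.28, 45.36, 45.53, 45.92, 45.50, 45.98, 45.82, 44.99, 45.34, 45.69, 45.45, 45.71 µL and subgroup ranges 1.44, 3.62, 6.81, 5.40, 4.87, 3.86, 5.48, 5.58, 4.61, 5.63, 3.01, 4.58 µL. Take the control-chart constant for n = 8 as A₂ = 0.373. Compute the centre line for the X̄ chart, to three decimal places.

X̄̄ = (44.28 + 45.36 + 45.53 + 45.92 + 45.50 + 45.98 + 45.82 + 44.99 + 45.34 + 45.69 + 45.45 + 45.71) / 12 = 545.5700 / 12 = 45.4642
CL = X̄̄ = 45.4642

45.464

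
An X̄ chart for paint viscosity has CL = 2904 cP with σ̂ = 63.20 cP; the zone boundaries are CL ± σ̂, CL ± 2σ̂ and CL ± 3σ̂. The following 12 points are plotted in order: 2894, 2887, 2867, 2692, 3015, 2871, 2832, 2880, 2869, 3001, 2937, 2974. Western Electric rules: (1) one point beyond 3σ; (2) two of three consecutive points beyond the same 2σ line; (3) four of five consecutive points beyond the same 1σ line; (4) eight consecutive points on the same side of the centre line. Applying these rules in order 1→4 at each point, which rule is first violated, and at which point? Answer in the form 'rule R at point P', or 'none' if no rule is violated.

Zone of each point (C = within 1σ̂, B = 1σ̂–2σ̂, A = 2σ̂–3σ̂, * = beyond 3σ̂; sign = side of CL): 1:-C, 2:-C, 3:-C, 4:-*, 5:+B, 6:-C, 7:-B, 8:-C, 9:-C, 10:+B, 11:+C, 12:+B
Rule 1 (one point beyond the 3σ limits) is satisfied at point 4.

rule 1 at point 4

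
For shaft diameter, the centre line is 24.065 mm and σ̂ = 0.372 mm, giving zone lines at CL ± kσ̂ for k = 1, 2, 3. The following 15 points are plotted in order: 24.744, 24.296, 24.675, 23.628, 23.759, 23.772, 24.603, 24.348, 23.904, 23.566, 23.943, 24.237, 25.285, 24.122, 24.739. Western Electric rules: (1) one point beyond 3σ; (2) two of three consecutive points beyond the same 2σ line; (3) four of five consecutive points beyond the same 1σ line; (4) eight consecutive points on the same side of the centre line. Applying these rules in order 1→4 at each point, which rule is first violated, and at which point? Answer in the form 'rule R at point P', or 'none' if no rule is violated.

Zone of each point (C = within 1σ̂, B = 1σ̂–2σ̂, A = 2σ̂–3σ̂, * = beyond 3σ̂; sign = side of CL): 1:+B, 2:+C, 3:+B, 4:-B, 5:-C, 6:-C, 7:+B, 8:+C, 9:-C, 10:-B, 11:-C, 12:+C, 13:+*, 14:+C, 15:+B
Rule 1 (one point beyond the 3σ limits) is satisfied at point 13.

rule 1 at point 13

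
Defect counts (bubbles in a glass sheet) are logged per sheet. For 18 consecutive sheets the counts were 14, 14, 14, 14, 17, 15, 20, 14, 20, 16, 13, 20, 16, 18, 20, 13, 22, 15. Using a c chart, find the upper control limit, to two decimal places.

c̄ = (14 + 14 + 14 + 14 + 17 + 15 + 20 + 14 + 20 + 16 + 13 + 20 + 16 + 18 + 20 + 13 + 22 + 15) / 18 = 295 / 18 = 16.3889
UCL = c̄ + 3√c̄ = 16.3889 + 3 × √16.3889 = 16.3889 + 3 × 4.0483 = 28.5338

28.53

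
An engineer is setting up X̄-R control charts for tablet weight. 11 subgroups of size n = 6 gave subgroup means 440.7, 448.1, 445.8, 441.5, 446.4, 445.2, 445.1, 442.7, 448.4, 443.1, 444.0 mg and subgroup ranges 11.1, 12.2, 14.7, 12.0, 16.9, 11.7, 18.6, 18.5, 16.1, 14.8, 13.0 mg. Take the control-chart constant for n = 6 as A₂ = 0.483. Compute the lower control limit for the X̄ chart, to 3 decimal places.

X̄̄ = (440.7 + 448.1 + 445.8 + 441.5 + 446.4 + 445.2 + 445.1 + 442.7 + 448.4 + 443.1 + 444.0) / 11 = 4891.0000 / 11 = 444.6364
R̄ = (11.1 + 12.2 + 14.7 + 12.0 + 16.9 + 11.7 + 18.6 + 18.5 + 16.1 + 14.8 + 13.0) / 11 = 159.6000 / 11 = 14.5091
LCL = X̄̄ − A₂·R̄ = 444.6364 − 0.483 × 14.5091 = 437.6285

437.628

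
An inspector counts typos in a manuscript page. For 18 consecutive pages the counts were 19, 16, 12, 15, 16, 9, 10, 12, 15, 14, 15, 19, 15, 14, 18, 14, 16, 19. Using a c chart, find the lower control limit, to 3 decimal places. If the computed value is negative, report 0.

3.313

c̄ = (19 + 16 + 12 + 15 + 16 + 9 + 10 + 12 + 15 + 14 + 15 + 19 + 15 + 14 + 18 + 14 + 16 + 19) / 18 = 268 / 18 = 14.8889
LCL = c̄ − 3√c̄ = 14.8889 − 3 × 3.8586 = 3.3131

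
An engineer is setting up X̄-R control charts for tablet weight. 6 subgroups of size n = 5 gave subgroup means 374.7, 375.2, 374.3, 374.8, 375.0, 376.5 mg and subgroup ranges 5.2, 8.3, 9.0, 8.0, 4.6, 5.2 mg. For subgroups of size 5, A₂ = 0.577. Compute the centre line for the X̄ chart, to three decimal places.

X̄̄ = (374.7 + 375.2 + 374.3 + 374.8 + 375.0 + 376.5) / 6 = 2250.5000 / 6 = 375.0833
CL = X̄̄ = 375.0833

375.083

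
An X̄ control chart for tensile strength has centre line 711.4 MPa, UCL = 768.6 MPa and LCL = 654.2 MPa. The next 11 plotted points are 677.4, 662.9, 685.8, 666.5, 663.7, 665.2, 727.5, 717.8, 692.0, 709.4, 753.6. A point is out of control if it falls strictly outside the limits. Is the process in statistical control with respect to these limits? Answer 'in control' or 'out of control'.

in control

All 11 points lie within [654.2, 768.6].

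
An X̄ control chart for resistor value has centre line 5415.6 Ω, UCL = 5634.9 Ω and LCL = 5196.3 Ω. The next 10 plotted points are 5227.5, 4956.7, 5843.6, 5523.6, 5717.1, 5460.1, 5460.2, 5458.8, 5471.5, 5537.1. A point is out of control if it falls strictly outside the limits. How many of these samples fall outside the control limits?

3

Compare each point to [5196.3, 5634.9]: sample 2 = 4956.7 < LCL; sample 3 = 5843.6 > UCL; sample 5 = 5717.1 > UCL.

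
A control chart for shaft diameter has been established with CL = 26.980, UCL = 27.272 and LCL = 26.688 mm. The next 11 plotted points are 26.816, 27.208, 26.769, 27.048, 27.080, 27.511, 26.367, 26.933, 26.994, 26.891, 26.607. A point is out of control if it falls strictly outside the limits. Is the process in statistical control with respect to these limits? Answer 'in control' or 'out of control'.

out of control

Compare each point to [26.688, 27.272]: sample 6 = 27.511 > UCL; sample 7 = 26.367 < LCL; sample 11 = 26.607 < LCL.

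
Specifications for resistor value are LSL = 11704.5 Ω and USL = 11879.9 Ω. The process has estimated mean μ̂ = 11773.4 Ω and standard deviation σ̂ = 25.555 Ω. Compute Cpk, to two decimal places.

0.90

Cpu = (USL − μ̂) / (3σ̂) = (11879.9 − 11773.4) / (3 × 25.555) = 1.3892; Cpl = (μ̂ − LSL) / (3σ̂) = (11773.4 − 11704.5) / (3 × 25.555) = 0.8987; Cpk = min(Cpu, Cpl) = 0.8987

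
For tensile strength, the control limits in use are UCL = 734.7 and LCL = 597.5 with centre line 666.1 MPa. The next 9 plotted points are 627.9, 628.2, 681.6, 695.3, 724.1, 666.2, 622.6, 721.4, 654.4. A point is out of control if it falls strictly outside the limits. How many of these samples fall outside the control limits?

0

All 9 points lie within [597.5, 734.7].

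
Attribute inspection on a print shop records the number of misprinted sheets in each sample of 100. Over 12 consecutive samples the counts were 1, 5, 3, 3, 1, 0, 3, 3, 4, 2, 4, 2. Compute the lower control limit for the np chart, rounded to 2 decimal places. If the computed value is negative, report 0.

p̄ = Σdᵢ / (k·n) = 31 / (12 × 100) = 0.02583
LCL = np̄ − 3·√(np̄(1−p̄)) = 2.5833 − 3 × 1.5864 = -2.1758 → 0 (negative, so LCL = 0)

0.00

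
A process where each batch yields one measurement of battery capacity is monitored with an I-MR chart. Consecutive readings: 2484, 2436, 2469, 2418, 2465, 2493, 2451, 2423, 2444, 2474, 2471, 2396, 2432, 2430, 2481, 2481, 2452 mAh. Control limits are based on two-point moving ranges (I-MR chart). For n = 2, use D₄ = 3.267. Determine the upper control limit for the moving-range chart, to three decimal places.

106.994

Moving ranges: 48, 33, 51, 47, 28, 42, 28, 21, 30, 3, 75, 36, 2, 51, 0, 29; M̄R̄ = 524.0000 / 16 = 32.7500
UCL_MR = D₄·M̄R̄ = 3.267 × 32.7500 = 106.9942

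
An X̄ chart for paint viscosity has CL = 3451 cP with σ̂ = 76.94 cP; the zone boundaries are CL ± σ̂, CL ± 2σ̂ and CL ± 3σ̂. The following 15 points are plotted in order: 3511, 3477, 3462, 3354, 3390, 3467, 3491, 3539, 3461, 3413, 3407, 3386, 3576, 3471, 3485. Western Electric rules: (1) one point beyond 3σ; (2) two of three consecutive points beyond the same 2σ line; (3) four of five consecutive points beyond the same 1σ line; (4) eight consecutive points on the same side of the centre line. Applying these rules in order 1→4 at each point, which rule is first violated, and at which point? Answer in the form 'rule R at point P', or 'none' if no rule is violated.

Zone of each point (C = within 1σ̂, B = 1σ̂–2σ̂, A = 2σ̂–3σ̂, * = beyond 3σ̂; sign = side of CL): 1:+C, 2:+C, 3:+C, 4:-B, 5:-C, 6:+C, 7:+C, 8:+B, 9:+C, 10:-C, 11:-C, 12:-C, 13:+B, 14:+C, 15:+C
No rule fires across all 15 points.

none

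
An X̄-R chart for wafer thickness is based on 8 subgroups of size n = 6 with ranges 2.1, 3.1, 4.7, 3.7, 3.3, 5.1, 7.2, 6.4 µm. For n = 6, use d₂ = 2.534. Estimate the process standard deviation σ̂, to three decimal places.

R̄ = (2.1 + 3.1 + 4.7 + 3.7 + 3.3 + 5.1 + 7.2 + 6.4) / 8 = 4.4500
σ̂ = R̄ / d₂ = 4.4500 / 2.534 = 1.7561

1.756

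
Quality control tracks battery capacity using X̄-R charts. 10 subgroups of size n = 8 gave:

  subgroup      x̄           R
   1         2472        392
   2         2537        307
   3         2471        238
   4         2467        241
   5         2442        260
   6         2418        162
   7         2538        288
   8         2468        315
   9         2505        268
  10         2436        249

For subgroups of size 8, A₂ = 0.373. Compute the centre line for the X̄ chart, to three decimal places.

X̄̄ = (2472 + 2537 + 2471 + 2467 + 2442 + 2418 + 2538 + 2468 + 2505 + 2436) / 10 = 24754.0000 / 10 = 2475.4000
CL = X̄̄ = 2475.4000

2475.400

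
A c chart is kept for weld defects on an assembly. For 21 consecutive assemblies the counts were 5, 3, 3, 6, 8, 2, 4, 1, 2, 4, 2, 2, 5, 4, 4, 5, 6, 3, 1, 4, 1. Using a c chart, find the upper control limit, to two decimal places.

9.24

c̄ = (5 + 3 + 3 + 6 + 8 + 2 + 4 + 1 + 2 + 4 + 2 + 2 + 5 + 4 + 4 + 5 + 6 + 3 + 1 + 4 + 1) / 21 = 75 / 21 = 3.5714
UCL = c̄ + 3√c̄ = 3.5714 + 3 × √3.5714 = 3.5714 + 3 × 1.8898 = 9.2409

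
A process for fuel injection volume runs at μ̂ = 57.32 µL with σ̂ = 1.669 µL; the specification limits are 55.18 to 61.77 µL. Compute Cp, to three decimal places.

0.658

Cp = (USL − LSL) / (6σ̂) = (61.77 − 55.18) / (6 × 1.669) = 6.5900 / 10.0140 = 0.6581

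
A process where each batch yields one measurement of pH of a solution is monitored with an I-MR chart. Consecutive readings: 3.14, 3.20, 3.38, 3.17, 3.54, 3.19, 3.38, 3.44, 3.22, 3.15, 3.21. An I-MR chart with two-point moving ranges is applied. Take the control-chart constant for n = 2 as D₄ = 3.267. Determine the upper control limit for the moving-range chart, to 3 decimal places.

0.578

Moving ranges: 0.06, 0.18, 0.21, 0.37, 0.35, 0.19, 0.06, 0.22, 0.07, 0.06; M̄R̄ = 1.7700 / 10 = 0.1770
UCL_MR = D₄·M̄R̄ = 3.267 × 0.1770 = 0.5783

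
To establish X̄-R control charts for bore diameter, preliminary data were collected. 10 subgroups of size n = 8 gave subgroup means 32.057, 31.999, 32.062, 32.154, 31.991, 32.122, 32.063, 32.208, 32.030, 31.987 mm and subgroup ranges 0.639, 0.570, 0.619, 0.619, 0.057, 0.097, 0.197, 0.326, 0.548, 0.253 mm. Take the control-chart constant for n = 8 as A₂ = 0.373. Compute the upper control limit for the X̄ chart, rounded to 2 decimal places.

32.21

X̄̄ = (32.057 + 31.999 + 32.062 + 32.154 + 31.991 + 32.122 + 32.063 + 32.208 + 32.030 + 31.987) / 10 = 320.6730 / 10 = 32.0673
R̄ = (0.639 + 0.570 + 0.619 + 0.619 + 0.057 + 0.097 + 0.197 + 0.326 + 0.548 + 0.253) / 10 = 3.9250 / 10 = 0.3925
UCL = X̄̄ + A₂·R̄ = 32.0673 + 0.373 × 0.3925 = 32.2137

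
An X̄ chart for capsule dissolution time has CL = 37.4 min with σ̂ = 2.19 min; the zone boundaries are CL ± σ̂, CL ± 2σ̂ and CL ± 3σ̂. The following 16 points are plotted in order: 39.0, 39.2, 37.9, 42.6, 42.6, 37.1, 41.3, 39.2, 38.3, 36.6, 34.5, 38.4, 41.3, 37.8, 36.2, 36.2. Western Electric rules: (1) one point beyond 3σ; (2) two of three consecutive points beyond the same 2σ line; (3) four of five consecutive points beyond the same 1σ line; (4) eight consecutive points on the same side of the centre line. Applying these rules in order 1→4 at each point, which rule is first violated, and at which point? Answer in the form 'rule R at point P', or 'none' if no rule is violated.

rule 2 at point 5

Zone of each point (C = within 1σ̂, B = 1σ̂–2σ̂, A = 2σ̂–3σ̂, * = beyond 3σ̂; sign = side of CL): 1:+C, 2:+C, 3:+C, 4:+A, 5:+A, 6:-C, 7:+B, 8:+C, 9:+C, 10:-C, 11:-B, 12:+C, 13:+B, 14:+C, 15:-C, 16:-C
Rule 2 (two of three consecutive points beyond the same 2σ limit) is satisfied at point 5.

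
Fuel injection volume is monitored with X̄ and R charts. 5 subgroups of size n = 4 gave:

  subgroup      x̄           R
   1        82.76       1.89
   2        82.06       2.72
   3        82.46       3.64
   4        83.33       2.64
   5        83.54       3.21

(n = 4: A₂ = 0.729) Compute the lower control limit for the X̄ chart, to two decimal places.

X̄̄ = (82.76 + 82.06 + 82.46 + 83.33 + 83.54) / 5 = 414.1500 / 5 = 82.8300
R̄ = (1.89 + 2.72 + 3.64 + 2.64 + 3.21) / 5 = 14.1000 / 5 = 2.8200
LCL = X̄̄ − A₂·R̄ = 82.8300 − 0.729 × 2.8200 = 80.7742

80.77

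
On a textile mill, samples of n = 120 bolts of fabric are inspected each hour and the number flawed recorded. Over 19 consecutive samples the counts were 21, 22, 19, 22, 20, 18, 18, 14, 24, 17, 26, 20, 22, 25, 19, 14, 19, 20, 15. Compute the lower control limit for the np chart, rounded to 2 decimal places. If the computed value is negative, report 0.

7.55

p̄ = Σdᵢ / (k·n) = 375 / (19 × 120) = 0.16447
LCL = np̄ − 3·√(np̄(1−p̄)) = 19.7368 − 3 × 4.0609 = 7.5542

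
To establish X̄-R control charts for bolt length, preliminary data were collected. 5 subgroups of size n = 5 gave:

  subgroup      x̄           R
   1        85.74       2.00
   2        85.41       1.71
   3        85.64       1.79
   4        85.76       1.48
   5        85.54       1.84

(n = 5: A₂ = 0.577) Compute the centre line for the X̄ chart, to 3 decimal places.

85.618

X̄̄ = (85.74 + 85.41 + 85.64 + 85.76 + 85.54) / 5 = 428.0900 / 5 = 85.6180
CL = X̄̄ = 85.6180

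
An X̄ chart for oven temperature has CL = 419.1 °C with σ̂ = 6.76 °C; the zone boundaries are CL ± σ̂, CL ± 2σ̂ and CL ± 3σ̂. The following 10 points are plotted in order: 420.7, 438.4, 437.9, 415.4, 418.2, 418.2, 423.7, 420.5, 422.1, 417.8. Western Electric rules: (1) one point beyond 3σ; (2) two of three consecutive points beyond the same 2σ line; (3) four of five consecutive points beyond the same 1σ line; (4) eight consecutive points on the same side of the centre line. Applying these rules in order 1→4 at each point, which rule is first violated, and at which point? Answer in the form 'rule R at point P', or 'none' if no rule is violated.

rule 2 at point 3

Zone of each point (C = within 1σ̂, B = 1σ̂–2σ̂, A = 2σ̂–3σ̂, * = beyond 3σ̂; sign = side of CL): 1:+C, 2:+A, 3:+A, 4:-C, 5:-C, 6:-C, 7:+C, 8:+C, 9:+C, 10:-C
Rule 2 (two of three consecutive points beyond the same 2σ limit) is satisfied at point 3.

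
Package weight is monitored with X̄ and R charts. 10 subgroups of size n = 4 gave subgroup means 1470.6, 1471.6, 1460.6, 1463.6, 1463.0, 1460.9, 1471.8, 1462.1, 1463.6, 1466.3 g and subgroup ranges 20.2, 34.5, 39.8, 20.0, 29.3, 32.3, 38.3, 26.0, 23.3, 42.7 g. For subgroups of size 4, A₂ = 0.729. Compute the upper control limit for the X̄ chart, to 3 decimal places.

1487.747

X̄̄ = (1470.6 + 1471.6 + 1460.6 + 1463.6 + 1463.0 + 1460.9 + 1471.8 + 1462.1 + 1463.6 + 1466.3) / 10 = 14654.1000 / 10 = 1465.4100
R̄ = (20.2 + 34.5 + 39.8 + 20.0 + 29.3 + 32.3 + 38.3 + 26.0 + 23.3 + 42.7) / 10 = 306.4000 / 10 = 30.6400
UCL = X̄̄ + A₂·R̄ = 1465.4100 + 0.729 × 30.6400 = 1487.7466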